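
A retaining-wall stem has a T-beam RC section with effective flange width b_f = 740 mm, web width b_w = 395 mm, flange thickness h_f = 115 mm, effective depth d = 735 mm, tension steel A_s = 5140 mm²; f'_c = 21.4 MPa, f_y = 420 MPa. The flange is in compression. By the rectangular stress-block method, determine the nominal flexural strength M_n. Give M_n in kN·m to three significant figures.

Tension: T = A_s f_y = 5140 × 420 = 2158800 N.
Try a within the flange: a = T/(0.85 f'_c b_f) = 2158800/(0.85 × 21.4 × 740) = 160.38 mm.
a = 160.38 > h_f = 115 mm: the block extends into the web. Split into flange-overhang and web parts.
C_f = 0.85 f'_c (b_f − b_w) h_f = 0.85 × 21.4 × (740 − 395) × 115 = 721688 N.
Remaining web compression depth: a_w = (T − C_f)/(0.85 f'_c b_w) = (2158800 − 721688)/(0.85 × 21.4 × 395) = 200.01 mm.
M_n = C_f(d − h_f/2) + (T − C_f)(d − a_w/2) = 721688 × (735 − 57.5) + 1437112 × (735 − 100.005) = 488.94 + 912.56 = 1401.50 × 10⁶ N·mm.
M_n = 1401.50 kN·m.

M_n ≈ 1400 kN·m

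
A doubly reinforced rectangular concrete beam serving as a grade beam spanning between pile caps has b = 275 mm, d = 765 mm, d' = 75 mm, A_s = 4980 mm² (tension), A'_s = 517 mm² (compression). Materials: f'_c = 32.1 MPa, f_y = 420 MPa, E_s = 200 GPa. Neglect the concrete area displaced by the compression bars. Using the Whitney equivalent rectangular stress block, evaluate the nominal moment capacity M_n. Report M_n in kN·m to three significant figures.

M_n ≈ 1350 kN·m

Assume both tension and compression steel yield.
Net tension couple steel: A_s − A'_s = 4463 mm².
a = (A_s − A'_s) f_y / (0.85 f'_c b) = 1874460/(0.85 × 32.1 × 275) = 249.82 mm.
c = a/β₁ = 249.82/0.821 = 304.29 mm; ε'_s = 0.003(c − d')/c = 0.0023 ≥ f_y/E_s = 0.0021, so compression steel does yield.
M_n = (A_s − A'_s) f_y (d − a/2) + A'_s f_y (d − d') = [1874460 × (765 − 124.91) + 217140 × (765 − 75)] × 10⁻⁶ = 1199.82 + 149.83 = 1349.65 kN·m.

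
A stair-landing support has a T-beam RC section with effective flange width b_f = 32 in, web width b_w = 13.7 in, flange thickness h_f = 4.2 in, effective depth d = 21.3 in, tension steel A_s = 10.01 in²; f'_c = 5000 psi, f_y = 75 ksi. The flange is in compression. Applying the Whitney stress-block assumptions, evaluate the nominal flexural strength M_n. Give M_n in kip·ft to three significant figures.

M_n ≈ 1150 kip·ft

Tension: T = A_s f_y = 10.01 × 75 = 750.75 kips.
Try a within the flange: a = T/(0.85 f'_c b_f) = 750.75/(0.85 × 5 × 32) = 5.520 in.
a = 5.520 > h_f = 4.2 in: the block extends into the web. Split into flange-overhang and web parts.
C_f = 0.85 f'_c (b_f − b_w) h_f = 0.85 × 5 × (32 − 13.7) × 4.2 = 326.7 kips.
Remaining web compression depth: a_w = (T − C_f)/(0.85 f'_c b_w) = (750.75 − 326.7)/(0.85 × 5 × 13.7) = 7.283 in.
M_n = C_f(d − h_f/2) + (T − C_f)(d − a_w/2) = 326.7 × (21.3 − 2.1) + 424.05 × (21.3 − 3.6415) = 6272.6 + 7488.1 = 13760.7 kip·in.
M_n = 13760.7/12 = 1146.73 kip·ft.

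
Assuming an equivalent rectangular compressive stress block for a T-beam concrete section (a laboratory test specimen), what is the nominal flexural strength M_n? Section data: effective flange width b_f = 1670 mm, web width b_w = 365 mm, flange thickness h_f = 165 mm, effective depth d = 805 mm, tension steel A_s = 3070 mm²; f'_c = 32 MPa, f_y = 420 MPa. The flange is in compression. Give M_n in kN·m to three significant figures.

M_n ≈ 1020 kN·m

Tension: T = A_s f_y = 3070 × 420 = 1289400 N.
Try a within the flange: a = T/(0.85 f'_c b_f) = 1289400/(0.85 × 32 × 1670) = 28.39 mm.
Since a = 28.39 ≤ h_f = 165 mm, the stress block lies entirely in the flange; analyse as a rectangular beam of width b_f.
M_n = T(d − a/2) = 1289400 × (805 − 14.195) = 1019.66 × 10⁶ N·mm.
M_n = 1019.66 kN·m.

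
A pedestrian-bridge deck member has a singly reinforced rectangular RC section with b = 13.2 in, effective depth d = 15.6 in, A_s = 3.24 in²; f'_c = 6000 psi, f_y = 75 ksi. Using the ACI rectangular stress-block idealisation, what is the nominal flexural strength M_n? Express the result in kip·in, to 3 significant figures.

T = A_s f_y = 3.24 × 75 = 243 kips.
a = T/(0.85 f'_c b) = 243/(0.85 × 6 × 13.2) = 3.610 in.
M_n = T(d − a/2) = 243 × (15.6 − 1.805) = 3352.2 kip·in.

M_n ≈ 3350 kip·in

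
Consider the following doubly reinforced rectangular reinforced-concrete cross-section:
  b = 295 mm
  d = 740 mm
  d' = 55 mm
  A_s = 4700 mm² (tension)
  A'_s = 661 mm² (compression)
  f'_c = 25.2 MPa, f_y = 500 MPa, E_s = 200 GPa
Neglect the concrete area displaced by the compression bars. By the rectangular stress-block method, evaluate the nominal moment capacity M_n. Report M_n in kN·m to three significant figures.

Assume both tension and compression steel yield.
Net tension couple steel: A_s − A'_s = 4039 mm².
a = (A_s − A'_s) f_y / (0.85 f'_c b) = 2019500/(0.85 × 25.2 × 295) = 319.60 mm.
c = a/β₁ = 319.60/0.85 = 376.00 mm; ε'_s = 0.003(c − d')/c = 0.0026 ≥ f_y/E_s = 0.0025, so compression steel does yield.
M_n = (A_s − A'_s) f_y (d − a/2) + A'_s f_y (d − d') = [2019500 × (740 − 159.8) + 330500 × (740 − 55)] × 10⁻⁶ = 1171.71 + 226.39 = 1398.10 kN·m.

M_n ≈ 1400 kN·m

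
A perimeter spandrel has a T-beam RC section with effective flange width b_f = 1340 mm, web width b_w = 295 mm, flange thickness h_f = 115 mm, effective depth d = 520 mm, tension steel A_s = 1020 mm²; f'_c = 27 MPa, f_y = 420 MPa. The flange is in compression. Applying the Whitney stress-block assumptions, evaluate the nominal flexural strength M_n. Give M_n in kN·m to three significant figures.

Tension: T = A_s f_y = 1020 × 420 = 428400 N.
Try a within the flange: a = T/(0.85 f'_c b_f) = 428400/(0.85 × 27 × 1340) = 13.93 mm.
Since a = 13.93 ≤ h_f = 115 mm, the stress block lies entirely in the flange; analyse as a rectangular beam of width b_f.
M_n = T(d − a/2) = 428400 × (520 − 6.965) = 219.78 × 10⁶ N·mm.
M_n = 219.78 kN·m.

M_n ≈ 220 kN·m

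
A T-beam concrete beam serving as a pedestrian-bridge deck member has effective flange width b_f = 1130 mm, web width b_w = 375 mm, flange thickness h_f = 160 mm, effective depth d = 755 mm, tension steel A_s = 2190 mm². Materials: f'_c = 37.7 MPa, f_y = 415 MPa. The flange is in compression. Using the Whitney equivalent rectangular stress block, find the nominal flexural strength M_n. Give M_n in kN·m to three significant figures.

M_n ≈ 675 kN·m

Tension: T = A_s f_y = 2190 × 415 = 908850 N.
Try a within the flange: a = T/(0.85 f'_c b_f) = 908850/(0.85 × 37.7 × 1130) = 25.10 mm.
Since a = 25.10 ≤ h_f = 160 mm, the stress block lies entirely in the flange; analyse as a rectangular beam of width b_f.
M_n = T(d − a/2) = 908850 × (755 − 12.55) = 674.78 × 10⁶ N·mm.
M_n = 674.78 kN·m.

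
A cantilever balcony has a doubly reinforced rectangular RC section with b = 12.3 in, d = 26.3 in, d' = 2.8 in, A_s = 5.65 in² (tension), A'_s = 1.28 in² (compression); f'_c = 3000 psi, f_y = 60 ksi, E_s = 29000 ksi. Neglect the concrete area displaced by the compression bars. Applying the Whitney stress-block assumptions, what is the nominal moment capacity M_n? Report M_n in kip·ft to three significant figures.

Assume both steels yield.
a = (A_s − A'_s) f_y/(0.85 f'_c b) = (5.65 − 1.28) × 60/(0.85 × 3 × 12.3) = 8.360 in.
c = a/β₁ = 8.360/0.85 = 9.835 in; ε'_s = 0.003(c − d')/c = 0.0021 ≥ ε_y = 0.0021, so the compression steel yields.
M_n = (A_s − A'_s) f_y (d − a/2) + A'_s f_y (d − d') = 262.2 × (26.3 − 4.18) + 76.8 × (26.3 − 2.8) = 5799.9 + 1804.8 = 7604.7 kip·in = 7604.7/12 = 633.73 kip·ft.

M_n ≈ 634 kip·ft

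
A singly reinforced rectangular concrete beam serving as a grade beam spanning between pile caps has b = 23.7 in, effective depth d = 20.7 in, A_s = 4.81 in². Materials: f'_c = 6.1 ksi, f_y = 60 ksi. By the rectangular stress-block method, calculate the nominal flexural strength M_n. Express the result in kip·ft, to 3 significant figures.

T = A_s f_y = 4.81 × 60 = 288.6 kips.
a = T/(0.85 f'_c b) = 288.6/(0.85 × 6.1 × 23.7) = 2.349 in.
M_n = T(d − a/2) = 288.6 × (20.7 − 1.1745) = 5635.1 kip·in = 5635.1/12 = 469.59 kip·ft.

M_n ≈ 470 kip·ft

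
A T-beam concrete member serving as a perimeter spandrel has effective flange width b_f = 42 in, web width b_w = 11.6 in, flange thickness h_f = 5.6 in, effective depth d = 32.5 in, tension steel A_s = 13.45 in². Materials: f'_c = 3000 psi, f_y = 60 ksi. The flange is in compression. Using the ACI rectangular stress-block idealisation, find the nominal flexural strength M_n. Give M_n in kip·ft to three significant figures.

Tension: T = A_s f_y = 13.45 × 60 = 807 kips.
Try a within the flange: a = T/(0.85 f'_c b_f) = 807/(0.85 × 3 × 42) = 7.535 in.
a = 7.535 > h_f = 5.6 in: the block extends into the web. Split into flange-overhang and web parts.
C_f = 0.85 f'_c (b_f − b_w) h_f = 0.85 × 3 × (42 − 11.6) × 5.6 = 434.1 kips.
Remaining web compression depth: a_w = (T − C_f)/(0.85 f'_c b_w) = (807 − 434.1)/(0.85 × 3 × 11.6) = 12.606 in.
M_n = C_f(d − h_f/2) + (T − C_f)(d − a_w/2) = 434.1 × (32.5 − 2.8) + 372.9 × (32.5 − 6.303) = 12892.8 + 9768.9 = 22661.7 kip·in.
M_n = 22661.7/12 = 1888.48 kip·ft.

M_n ≈ 1890 kip·ft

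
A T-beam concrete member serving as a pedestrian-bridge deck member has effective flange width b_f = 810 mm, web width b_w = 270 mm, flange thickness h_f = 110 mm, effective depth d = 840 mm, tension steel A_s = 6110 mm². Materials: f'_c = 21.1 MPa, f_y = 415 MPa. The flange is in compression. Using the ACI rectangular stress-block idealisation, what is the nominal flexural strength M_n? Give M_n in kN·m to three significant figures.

M_n ≈ 1850 kN·m

Tension: T = A_s f_y = 6110 × 415 = 2535650 N.
Try a within the flange: a = T/(0.85 f'_c b_f) = 2535650/(0.85 × 21.1 × 810) = 174.54 mm.
a = 174.54 > h_f = 110 mm: the block extends into the web. Split into flange-overhang and web parts.
C_f = 0.85 f'_c (b_f − b_w) h_f = 0.85 × 21.1 × (810 − 270) × 110 = 1065339 N.
Remaining web compression depth: a_w = (T − C_f)/(0.85 f'_c b_w) = (2535650 − 1065339)/(0.85 × 21.1 × 270) = 303.63 mm.
M_n = C_f(d − h_f/2) + (T − C_f)(d − a_w/2) = 1065339 × (840 − 55) + 1470311 × (840 − 151.815) = 836.29 + 1011.85 = 1848.14 × 10⁶ N·mm.
M_n = 1848.14 kN·m.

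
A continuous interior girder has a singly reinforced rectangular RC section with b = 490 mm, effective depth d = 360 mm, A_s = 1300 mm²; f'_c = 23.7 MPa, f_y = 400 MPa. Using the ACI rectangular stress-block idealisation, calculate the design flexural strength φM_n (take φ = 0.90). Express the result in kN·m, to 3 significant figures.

T = A_s f_y = 1300 × 400 = 520000 N = 520 kN.
From C = T: a = T/(0.85 f'_c b) = 520000/(0.85 × 23.7 × 490) = 52.68 mm.
M_n = T(d − a/2) = 520 kN × (360 − 26.34) mm = 173.50 kN·m.
φM_n = 0.90 × 173.50 = 156.15 kN·m.

φM_n ≈ 156 kN·m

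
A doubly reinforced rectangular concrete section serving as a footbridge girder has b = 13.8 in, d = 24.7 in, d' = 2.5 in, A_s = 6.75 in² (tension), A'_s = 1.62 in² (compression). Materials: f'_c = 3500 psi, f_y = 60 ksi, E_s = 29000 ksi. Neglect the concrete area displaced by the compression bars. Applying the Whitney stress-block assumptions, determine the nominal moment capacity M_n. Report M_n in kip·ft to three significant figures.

Assume both steels yield.
a = (A_s − A'_s) f_y/(0.85 f'_c b) = (6.75 − 1.62) × 60/(0.85 × 3.5 × 13.8) = 7.497 in.
c = a/β₁ = 7.497/0.85 = 8.820 in; ε'_s = 0.003(c − d')/c = 0.0021 ≥ ε_y = 0.0021, so the compression steel yields.
M_n = (A_s − A'_s) f_y (d − a/2) + A'_s f_y (d − d') = 307.8 × (24.7 − 3.7485) + 97.2 × (24.7 − 2.5) = 6448.9 + 2157.8 = 8606.7 kip·in = 8606.7/12 = 717.23 kip·ft.

M_n ≈ 717 kip·ft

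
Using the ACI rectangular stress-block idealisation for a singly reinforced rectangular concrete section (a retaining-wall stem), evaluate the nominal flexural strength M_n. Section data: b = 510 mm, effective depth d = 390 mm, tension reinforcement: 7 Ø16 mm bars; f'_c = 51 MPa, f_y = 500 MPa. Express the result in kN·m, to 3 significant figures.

A_s = 7 × 201 = 1407 mm².
T = A_s f_y = 1407 × 500 = 703500 N = 703.5 kN.
From C = T: a = T/(0.85 f'_c b) = 703500/(0.85 × 51 × 510) = 31.82 mm.
M_n = T(d − a/2) = 703.5 kN × (390 − 15.91) mm = 263.17 kN·m.

M_n ≈ 263 kN·m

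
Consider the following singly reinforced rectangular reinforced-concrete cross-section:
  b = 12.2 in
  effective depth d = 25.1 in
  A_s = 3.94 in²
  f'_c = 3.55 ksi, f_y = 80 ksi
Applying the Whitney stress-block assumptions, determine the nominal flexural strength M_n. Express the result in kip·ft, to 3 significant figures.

T = A_s f_y = 3.94 × 80 = 315.2 kips.
a = T/(0.85 f'_c b) = 315.2/(0.85 × 3.55 × 12.2) = 8.562 in.
M_n = T(d − a/2) = 315.2 × (25.1 − 4.281) = 6562.1 kip·in = 6562.1/12 = 546.84 kip·ft.

M_n ≈ 547 kip·ft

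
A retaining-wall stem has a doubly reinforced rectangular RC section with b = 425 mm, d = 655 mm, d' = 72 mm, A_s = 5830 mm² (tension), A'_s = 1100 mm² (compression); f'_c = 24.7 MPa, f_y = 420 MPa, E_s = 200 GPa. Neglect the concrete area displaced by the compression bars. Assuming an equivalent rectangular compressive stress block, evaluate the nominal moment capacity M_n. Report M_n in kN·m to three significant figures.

M_n ≈ 1350 kN·m

Assume both tension and compression steel yield.
Net tension couple steel: A_s − A'_s = 4730 mm².
a = (A_s − A'_s) f_y / (0.85 f'_c b) = 1986600/(0.85 × 24.7 × 425) = 222.64 mm.
c = a/β₁ = 222.64/0.85 = 261.93 mm; ε'_s = 0.003(c − d')/c = 0.0022 ≥ f_y/E_s = 0.0021, so compression steel does yield.
M_n = (A_s − A'_s) f_y (d − a/2) + A'_s f_y (d − d') = [1986600 × (655 − 111.32) + 462000 × (655 − 72)] × 10⁻⁶ = 1080.07 + 269.35 = 1349.42 kN·m.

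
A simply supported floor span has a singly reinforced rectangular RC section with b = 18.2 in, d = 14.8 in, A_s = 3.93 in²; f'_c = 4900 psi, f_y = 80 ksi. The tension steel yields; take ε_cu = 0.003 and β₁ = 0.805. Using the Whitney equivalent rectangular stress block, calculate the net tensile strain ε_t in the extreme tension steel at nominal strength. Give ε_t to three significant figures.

ε_t ≈ 0.00562

a = A_s f_y/(0.85 f'_c b) = 4.148 in.
β₁ = 0.805, so c = a/β₁ = 4.148/0.805 = 5.153 in.
From the linear strain diagram with ε_cu = 0.003: ε_t = 0.003 (d − c)/c = 0.003 × (14.8 − 5.153)/5.153 = 0.00562.
Since ε_t ≥ 0.005, the section is tension-controlled.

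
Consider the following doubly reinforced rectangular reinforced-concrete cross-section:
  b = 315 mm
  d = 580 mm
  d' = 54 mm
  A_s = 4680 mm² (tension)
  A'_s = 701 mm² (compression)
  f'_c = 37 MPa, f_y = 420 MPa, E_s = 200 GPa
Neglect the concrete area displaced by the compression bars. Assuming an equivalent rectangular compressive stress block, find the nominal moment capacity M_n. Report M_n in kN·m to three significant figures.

M_n ≈ 983 kN·m

Assume both tension and compression steel yield.
Net tension couple steel: A_s − A'_s = 3979 mm².
a = (A_s − A'_s) f_y / (0.85 f'_c b) = 1671180/(0.85 × 37 × 315) = 168.69 mm.
c = a/β₁ = 168.69/0.786 = 214.62 mm; ε'_s = 0.003(c − d')/c = 0.0022 ≥ f_y/E_s = 0.0021, so compression steel does yield.
M_n = (A_s − A'_s) f_y (d − a/2) + A'_s f_y (d − d') = [1671180 × (580 − 84.345) + 294420 × (580 − 54)] × 10⁻⁶ = 828.33 + 154.86 = 983.19 kN·m.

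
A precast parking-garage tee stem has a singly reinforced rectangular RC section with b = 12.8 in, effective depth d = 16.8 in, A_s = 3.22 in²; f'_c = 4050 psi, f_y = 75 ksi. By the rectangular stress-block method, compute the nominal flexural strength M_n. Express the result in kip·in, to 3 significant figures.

M_n ≈ 3400 kip·in

T = A_s f_y = 3.22 × 75 = 241.5 kips.
a = T/(0.85 f'_c b) = 241.5/(0.85 × 4.05 × 12.8) = 5.481 in.
M_n = T(d − a/2) = 241.5 × (16.8 − 2.7405) = 3395.4 kip·in.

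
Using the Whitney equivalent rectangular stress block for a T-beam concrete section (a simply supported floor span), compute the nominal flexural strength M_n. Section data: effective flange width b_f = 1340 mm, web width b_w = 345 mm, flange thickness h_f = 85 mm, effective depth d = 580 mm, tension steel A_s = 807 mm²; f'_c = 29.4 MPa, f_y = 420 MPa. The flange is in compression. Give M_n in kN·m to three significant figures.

Tension: T = A_s f_y = 807 × 420 = 338940 N.
Try a within the flange: a = T/(0.85 f'_c b_f) = 338940/(0.85 × 29.4 × 1340) = 10.12 mm.
Since a = 10.12 ≤ h_f = 85 mm, the stress block lies entirely in the flange; analyse as a rectangular beam of width b_f.
M_n = T(d − a/2) = 338940 × (580 − 5.06) = 194.87 × 10⁶ N·mm.
M_n = 194.87 kN·m.

M_n ≈ 195 kN·m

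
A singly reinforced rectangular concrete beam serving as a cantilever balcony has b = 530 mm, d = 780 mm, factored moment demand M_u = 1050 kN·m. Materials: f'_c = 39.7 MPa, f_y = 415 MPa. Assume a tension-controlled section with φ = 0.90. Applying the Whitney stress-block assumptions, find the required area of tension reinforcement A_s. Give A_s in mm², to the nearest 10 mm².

M_n = M_u/φ = 1050/0.90 = 1166.67 kN·m.
With M_n = 0.85 f'_c a b (d − a/2), solve the quadratic for a:
a = d − √(d² − 2M_n/(0.85 f'_c b)) = 780 − √(780² − 2 × 1166.67×10⁶/(0.85 × 39.7 × 530)) = 88.67 mm.
A_s = 0.85 f'_c a b / f_y = 0.85 × 39.7 × 88.67 × 530 / 415 = 3821.3 mm².

A_s ≈ 3820 mm²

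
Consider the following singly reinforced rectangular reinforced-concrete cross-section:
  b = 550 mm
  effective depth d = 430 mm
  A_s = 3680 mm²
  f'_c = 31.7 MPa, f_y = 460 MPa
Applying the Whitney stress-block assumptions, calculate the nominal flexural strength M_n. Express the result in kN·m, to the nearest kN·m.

M_n ≈ 631 kN·m

T = A_s f_y = 3680 × 460 = 1692800 N = 1692.8 kN.
From C = T: a = T/(0.85 f'_c b) = 1692800/(0.85 × 31.7 × 550) = 114.23 mm.
M_n = T(d − a/2) = 1692.8 kN × (430 − 57.115) mm = 631.22 kN·m.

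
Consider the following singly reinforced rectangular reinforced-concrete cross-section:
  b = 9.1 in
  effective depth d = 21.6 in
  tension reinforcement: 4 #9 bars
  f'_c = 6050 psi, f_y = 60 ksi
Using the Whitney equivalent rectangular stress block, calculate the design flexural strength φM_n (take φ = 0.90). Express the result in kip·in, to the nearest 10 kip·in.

φM_n ≈ 4110 kip·in

A_s = 4 × 1 = 4 in².
T = A_s f_y = 4 × 60 = 240 kips.
a = T/(0.85 f'_c b) = 240/(0.85 × 6.05 × 9.1) = 5.129 in.
M_n = T(d − a/2) = 240 × (21.6 − 2.5645) = 4568.5 kip·in.
φM_n = 0.90 × 4568.5 = 4111.7 kip·in.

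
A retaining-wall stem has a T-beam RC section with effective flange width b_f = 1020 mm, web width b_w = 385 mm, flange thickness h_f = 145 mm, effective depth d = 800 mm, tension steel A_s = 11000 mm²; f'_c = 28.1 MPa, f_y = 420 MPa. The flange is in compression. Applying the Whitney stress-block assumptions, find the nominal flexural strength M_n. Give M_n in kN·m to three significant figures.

Tension: T = A_s f_y = 11000 × 420 = 4620000 N.
Try a within the flange: a = T/(0.85 f'_c b_f) = 4620000/(0.85 × 28.1 × 1020) = 189.63 mm.
a = 189.63 > h_f = 145 mm: the block extends into the web. Split into flange-overhang and web parts.
C_f = 0.85 f'_c (b_f − b_w) h_f = 0.85 × 28.1 × (1020 − 385) × 145 = 2199211 N.
Remaining web compression depth: a_w = (T − C_f)/(0.85 f'_c b_w) = (4620000 − 2199211)/(0.85 × 28.1 × 385) = 263.25 mm.
M_n = C_f(d − h_f/2) + (T − C_f)(d − a_w/2) = 2199211 × (800 − 72.5) + 2420789 × (800 − 131.625) = 1599.93 + 1617.99 = 3217.92 × 10⁶ N·mm.
M_n = 3217.92 kN·m.

M_n ≈ 3220 kN·m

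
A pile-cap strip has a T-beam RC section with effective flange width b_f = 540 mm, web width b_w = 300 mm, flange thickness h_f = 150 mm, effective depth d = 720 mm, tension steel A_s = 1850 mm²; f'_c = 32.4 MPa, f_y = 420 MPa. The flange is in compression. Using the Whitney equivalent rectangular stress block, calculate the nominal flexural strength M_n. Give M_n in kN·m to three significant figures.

M_n ≈ 539 kN·m

Tension: T = A_s f_y = 1850 × 420 = 777000 N.
Try a within the flange: a = T/(0.85 f'_c b_f) = 777000/(0.85 × 32.4 × 540) = 52.25 mm.
Since a = 52.25 ≤ h_f = 150 mm, the stress block lies entirely in the flange; analyse as a rectangular beam of width b_f.
M_n = T(d − a/2) = 777000 × (720 − 26.125) = 539.14 × 10⁶ N·mm.
M_n = 539.14 kN·m.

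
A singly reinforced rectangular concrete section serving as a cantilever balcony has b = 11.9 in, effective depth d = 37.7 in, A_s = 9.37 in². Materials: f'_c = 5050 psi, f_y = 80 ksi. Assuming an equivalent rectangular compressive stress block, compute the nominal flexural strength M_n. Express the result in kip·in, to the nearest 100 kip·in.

M_n ≈ 22800 kip·in

T = A_s f_y = 9.37 × 80 = 749.6 kips.
a = T/(0.85 f'_c b) = 749.6/(0.85 × 5.05 × 11.9) = 14.675 in.
M_n = T(d − a/2) = 749.6 × (37.7 − 7.3375) = 22759.7 kip·in.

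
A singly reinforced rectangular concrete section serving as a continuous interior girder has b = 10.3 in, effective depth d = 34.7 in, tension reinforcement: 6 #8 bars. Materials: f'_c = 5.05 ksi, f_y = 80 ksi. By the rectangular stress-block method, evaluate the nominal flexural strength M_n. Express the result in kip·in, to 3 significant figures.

M_n ≈ 11500 kip·in

A_s = 6 × 0.79 = 4.74 in².
T = A_s f_y = 4.74 × 80 = 379.2 kips.
a = T/(0.85 f'_c b) = 379.2/(0.85 × 5.05 × 10.3) = 8.577 in.
M_n = T(d − a/2) = 379.2 × (34.7 − 4.2885) = 11532.0 kip·in.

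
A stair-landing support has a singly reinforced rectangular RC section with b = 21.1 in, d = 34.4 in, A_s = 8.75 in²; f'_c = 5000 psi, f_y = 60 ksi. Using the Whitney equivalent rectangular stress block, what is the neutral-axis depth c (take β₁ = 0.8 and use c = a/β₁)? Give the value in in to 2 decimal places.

T = A_s f_y = 8.75 × 60 = 525 kips.
a = T/(0.85 f'_c b) = 525/(0.85 × 5 × 21.1) = 5.8545 in.
With β₁ = 0.8, c = a/β₁ = 5.8545/0.8 = 7.32 in.

c ≈ 7.32 in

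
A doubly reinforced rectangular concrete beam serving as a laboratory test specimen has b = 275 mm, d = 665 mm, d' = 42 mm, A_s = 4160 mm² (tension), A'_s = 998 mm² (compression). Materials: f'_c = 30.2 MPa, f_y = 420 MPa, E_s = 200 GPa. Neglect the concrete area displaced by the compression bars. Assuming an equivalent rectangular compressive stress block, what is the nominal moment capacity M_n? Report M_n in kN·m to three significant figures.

M_n ≈ 1020 kN·m

Assume both tension and compression steel yield.
Net tension couple steel: A_s − A'_s = 3162 mm².
a = (A_s − A'_s) f_y / (0.85 f'_c b) = 1328040/(0.85 × 30.2 × 275) = 188.13 mm.
c = a/β₁ = 188.13/0.834 = 225.58 mm; ε'_s = 0.003(c − d')/c = 0.0024 ≥ f_y/E_s = 0.0021, so compression steel does yield.
M_n = (A_s − A'_s) f_y (d − a/2) + A'_s f_y (d − d') = [1328040 × (665 − 94.065) + 419160 × (665 − 42)] × 10⁻⁶ = 758.22 + 261.14 = 1019.36 kN·m.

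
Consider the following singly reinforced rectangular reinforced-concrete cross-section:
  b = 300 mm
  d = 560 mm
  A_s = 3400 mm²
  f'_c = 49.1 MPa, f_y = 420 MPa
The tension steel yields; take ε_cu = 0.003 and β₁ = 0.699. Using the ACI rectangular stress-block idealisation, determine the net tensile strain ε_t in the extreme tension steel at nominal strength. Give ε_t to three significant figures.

ε_t ≈ 0.00730

a = A_s f_y/(0.85 f'_c b) = 114.05 mm.
β₁ = 0.699, so c = a/β₁ = 114.05/0.699 = 163.16 mm.
From the linear strain diagram with ε_cu = 0.003: ε_t = 0.003 (d − c)/c = 0.003 × (560 − 163.16)/163.16 = 0.00730.
Since ε_t ≥ 0.005, the section is tension-controlled.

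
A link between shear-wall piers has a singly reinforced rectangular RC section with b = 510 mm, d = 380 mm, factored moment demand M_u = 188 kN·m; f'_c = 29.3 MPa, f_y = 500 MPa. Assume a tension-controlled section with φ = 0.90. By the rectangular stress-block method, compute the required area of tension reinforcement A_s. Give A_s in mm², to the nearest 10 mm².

M_n = M_u/φ = 188/0.90 = 208.889 kN·m.
With M_n = 0.85 f'_c a b (d − a/2), solve the quadratic for a:
a = d − √(d² − 2M_n/(0.85 f'_c b)) = 380 − √(380² − 2 × 208.889×10⁶/(0.85 × 29.3 × 510)) = 46.07 mm.
A_s = 0.85 f'_c a b / f_y = 0.85 × 29.3 × 46.07 × 510 / 500 = 1170.3 mm².

A_s ≈ 1170 mm²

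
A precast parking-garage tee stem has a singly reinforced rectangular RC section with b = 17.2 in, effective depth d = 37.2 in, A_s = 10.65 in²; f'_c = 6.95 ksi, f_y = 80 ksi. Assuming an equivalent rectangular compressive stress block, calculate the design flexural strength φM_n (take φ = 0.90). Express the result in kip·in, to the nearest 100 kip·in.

φM_n ≈ 25300 kip·in

T = A_s f_y = 10.65 × 80 = 852 kips.
a = T/(0.85 f'_c b) = 852/(0.85 × 6.95 × 17.2) = 8.385 in.
M_n = T(d − a/2) = 852 × (37.2 − 4.1925) = 28122.4 kip·in.
φM_n = 0.90 × 28122.4 = 25310.2 kip·in.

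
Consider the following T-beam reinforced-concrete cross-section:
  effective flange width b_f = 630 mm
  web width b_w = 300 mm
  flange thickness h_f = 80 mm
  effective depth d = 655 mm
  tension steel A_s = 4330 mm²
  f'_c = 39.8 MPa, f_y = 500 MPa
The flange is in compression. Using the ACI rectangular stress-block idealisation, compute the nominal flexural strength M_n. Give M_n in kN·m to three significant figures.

M_n ≈ 1300 kN·m

Tension: T = A_s f_y = 4330 × 500 = 2165000 N.
Try a within the flange: a = T/(0.85 f'_c b_f) = 2165000/(0.85 × 39.8 × 630) = 101.58 mm.
a = 101.58 > h_f = 80 mm: the block extends into the web. Split into flange-overhang and web parts.
C_f = 0.85 f'_c (b_f − b_w) h_f = 0.85 × 39.8 × (630 − 300) × 80 = 893112 N.
Remaining web compression depth: a_w = (T − C_f)/(0.85 f'_c b_w) = (2165000 − 893112)/(0.85 × 39.8 × 300) = 125.32 mm.
M_n = C_f(d − h_f/2) + (T − C_f)(d − a_w/2) = 893112 × (655 − 40) + 1271888 × (655 − 62.66) = 549.26 + 753.39 = 1302.65 × 10⁶ N·mm.
M_n = 1302.65 kN·m.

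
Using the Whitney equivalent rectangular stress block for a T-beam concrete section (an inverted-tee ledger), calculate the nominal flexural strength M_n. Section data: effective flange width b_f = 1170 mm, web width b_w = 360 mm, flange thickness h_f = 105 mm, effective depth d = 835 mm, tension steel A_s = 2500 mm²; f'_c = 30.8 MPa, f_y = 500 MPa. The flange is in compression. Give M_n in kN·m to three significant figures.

M_n ≈ 1020 kN·m

Tension: T = A_s f_y = 2500 × 500 = 1250000 N.
Try a within the flange: a = T/(0.85 f'_c b_f) = 1250000/(0.85 × 30.8 × 1170) = 40.81 mm.
Since a = 40.81 ≤ h_f = 105 mm, the stress block lies entirely in the flange; analyse as a rectangular beam of width b_f.
M_n = T(d − a/2) = 1250000 × (835 − 20.405) = 1018.24 × 10⁶ N·mm.
M_n = 1018.24 kN·m.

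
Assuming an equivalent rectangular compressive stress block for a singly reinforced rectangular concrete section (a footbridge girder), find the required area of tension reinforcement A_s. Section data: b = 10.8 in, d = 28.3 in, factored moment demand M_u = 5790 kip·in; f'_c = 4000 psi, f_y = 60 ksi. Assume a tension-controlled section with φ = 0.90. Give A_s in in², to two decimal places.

M_n = M_u/φ = 5790/0.90 = 6433.33 kip·in.
From M_n = 0.85 f'_c a b (d − a/2):
a = d − √(d² − 2M_n/(0.85 f'_c b)) = 28.3 − √(28.3² − 2 × 6433.33/(0.85 × 4 × 10.8)) = 7.075 in.
A_s = 0.85 f'_c a b / f_y = 0.85 × 4 × 7.075 × 10.8 / 60 = 4.330 in².

A_s ≈ 4.33 in²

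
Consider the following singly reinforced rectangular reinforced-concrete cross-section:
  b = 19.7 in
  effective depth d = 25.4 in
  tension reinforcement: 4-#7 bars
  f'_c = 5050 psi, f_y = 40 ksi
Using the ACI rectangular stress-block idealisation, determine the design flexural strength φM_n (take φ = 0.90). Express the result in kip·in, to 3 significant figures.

φM_n ≈ 2150 kip·in

A_s = 4 × 0.6 = 2.4 in².
T = A_s f_y = 2.4 × 40 = 96 kips.
a = T/(0.85 f'_c b) = 96/(0.85 × 5.05 × 19.7) = 1.135 in.
M_n = T(d − a/2) = 96 × (25.4 − 0.5675) = 2383.9 kip·in.
φM_n = 0.90 × 2383.9 = 2145.5 kip·in.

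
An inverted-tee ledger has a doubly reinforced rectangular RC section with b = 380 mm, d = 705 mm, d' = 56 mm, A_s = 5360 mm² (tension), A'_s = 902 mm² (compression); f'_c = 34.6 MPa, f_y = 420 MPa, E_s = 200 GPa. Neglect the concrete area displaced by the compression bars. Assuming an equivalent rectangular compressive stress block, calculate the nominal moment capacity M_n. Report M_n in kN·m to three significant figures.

M_n ≈ 1410 kN·m

Assume both tension and compression steel yield.
Net tension couple steel: A_s − A'_s = 4458 mm².
a = (A_s − A'_s) f_y / (0.85 f'_c b) = 1872360/(0.85 × 34.6 × 380) = 167.54 mm.
c = a/β₁ = 167.54/0.803 = 208.64 mm; ε'_s = 0.003(c − d')/c = 0.0022 ≥ f_y/E_s = 0.0021, so compression steel does yield.
M_n = (A_s − A'_s) f_y (d − a/2) + A'_s f_y (d − d') = [1872360 × (705 − 83.77) + 378840 × (705 − 56)] × 10⁻⁶ = 1163.17 + 245.87 = 1409.04 kN·m.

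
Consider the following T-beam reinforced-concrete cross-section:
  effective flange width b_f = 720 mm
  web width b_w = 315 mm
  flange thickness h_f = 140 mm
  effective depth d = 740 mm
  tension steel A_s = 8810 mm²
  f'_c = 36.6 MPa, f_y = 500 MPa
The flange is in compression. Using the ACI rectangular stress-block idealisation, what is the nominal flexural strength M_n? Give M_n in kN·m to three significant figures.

Tension: T = A_s f_y = 8810 × 500 = 4405000 N.
Try a within the flange: a = T/(0.85 f'_c b_f) = 4405000/(0.85 × 36.6 × 720) = 196.66 mm.
a = 196.66 > h_f = 140 mm: the block extends into the web. Split into flange-overhang and web parts.
C_f = 0.85 f'_c (b_f − b_w) h_f = 0.85 × 36.6 × (720 − 315) × 140 = 1763937 N.
Remaining web compression depth: a_w = (T − C_f)/(0.85 f'_c b_w) = (4405000 − 1763937)/(0.85 × 36.6 × 315) = 269.51 mm.
M_n = C_f(d − h_f/2) + (T − C_f)(d − a_w/2) = 1763937 × (740 − 70) + 2641063 × (740 − 134.755) = 1181.84 + 1598.49 = 2780.33 × 10⁶ N·mm.
M_n = 2780.33 kN·m.

M_n ≈ 2780 kN·m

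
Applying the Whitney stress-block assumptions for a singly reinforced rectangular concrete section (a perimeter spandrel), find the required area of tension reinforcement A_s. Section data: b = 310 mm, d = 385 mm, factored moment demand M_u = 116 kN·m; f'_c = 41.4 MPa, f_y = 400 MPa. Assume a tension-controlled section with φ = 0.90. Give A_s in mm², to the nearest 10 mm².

A_s ≈ 870 mm²

M_n = M_u/φ = 116/0.90 = 128.889 kN·m.
With M_n = 0.85 f'_c a b (d − a/2), solve the quadratic for a:
a = d − √(d² − 2M_n/(0.85 f'_c b)) = 385 − √(385² − 2 × 128.889×10⁶/(0.85 × 41.4 × 310)) = 32.02 mm.
A_s = 0.85 f'_c a b / f_y = 0.85 × 41.4 × 32.02 × 310 / 400 = 873.3 mm².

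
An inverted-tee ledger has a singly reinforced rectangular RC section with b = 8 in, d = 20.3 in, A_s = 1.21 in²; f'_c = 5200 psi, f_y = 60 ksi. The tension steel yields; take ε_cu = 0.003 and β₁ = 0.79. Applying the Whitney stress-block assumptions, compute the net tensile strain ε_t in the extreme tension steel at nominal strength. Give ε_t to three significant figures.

ε_t ≈ 0.0204

a = A_s f_y/(0.85 f'_c b) = 2.053 in.
β₁ = 0.79, so c = a/β₁ = 2.053/0.79 = 2.599 in.
From the linear strain diagram with ε_cu = 0.003: ε_t = 0.003 (d − c)/c = 0.003 × (20.3 − 2.599)/2.599 = 0.0204.
Since ε_t ≥ 0.005, the section is tension-controlled.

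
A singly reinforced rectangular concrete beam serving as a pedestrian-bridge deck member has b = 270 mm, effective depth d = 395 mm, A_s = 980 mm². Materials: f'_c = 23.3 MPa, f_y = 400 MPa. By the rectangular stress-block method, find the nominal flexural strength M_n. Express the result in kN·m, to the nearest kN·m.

M_n ≈ 140 kN·m

T = A_s f_y = 980 × 400 = 392000 N = 392 kN.
From C = T: a = T/(0.85 f'_c b) = 392000/(0.85 × 23.3 × 270) = 73.31 mm.
M_n = T(d − a/2) = 392 kN × (395 − 36.655) mm = 140.47 kN·m.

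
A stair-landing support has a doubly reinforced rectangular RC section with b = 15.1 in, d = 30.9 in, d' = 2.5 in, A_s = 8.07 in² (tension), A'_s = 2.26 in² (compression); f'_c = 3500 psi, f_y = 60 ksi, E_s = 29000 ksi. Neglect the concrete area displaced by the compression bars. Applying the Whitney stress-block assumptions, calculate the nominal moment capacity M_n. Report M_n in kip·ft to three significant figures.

Assume both steels yield.
a = (A_s − A'_s) f_y/(0.85 f'_c b) = (8.07 − 2.26) × 60/(0.85 × 3.5 × 15.1) = 7.760 in.
c = a/β₁ = 7.760/0.85 = 9.129 in; ε'_s = 0.003(c − d')/c = 0.0022 ≥ ε_y = 0.0021, so the compression steel yields.
M_n = (A_s − A'_s) f_y (d − a/2) + A'_s f_y (d − d') = 348.6 × (30.9 − 3.88) + 135.6 × (30.9 − 2.5) = 9419.2 + 3851.0 = 13270.2 kip·in = 13270.2/12 = 1105.85 kip·ft.

M_n ≈ 1110 kip·ft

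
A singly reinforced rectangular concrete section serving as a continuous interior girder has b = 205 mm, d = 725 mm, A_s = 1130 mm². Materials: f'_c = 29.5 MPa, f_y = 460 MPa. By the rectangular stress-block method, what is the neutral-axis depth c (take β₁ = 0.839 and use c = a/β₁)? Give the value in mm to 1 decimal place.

c ≈ 120.5 mm

T = A_s f_y = 1130 × 460 = 519800 N = 519.8 kN.
Setting C = 0.85 f'_c a b equal to T: a = 519800/(0.85 × 29.5 × 205) = 101.121 mm.
With β₁ = 0.839, c = a/β₁ = 101.121/0.839 = 120.5 mm.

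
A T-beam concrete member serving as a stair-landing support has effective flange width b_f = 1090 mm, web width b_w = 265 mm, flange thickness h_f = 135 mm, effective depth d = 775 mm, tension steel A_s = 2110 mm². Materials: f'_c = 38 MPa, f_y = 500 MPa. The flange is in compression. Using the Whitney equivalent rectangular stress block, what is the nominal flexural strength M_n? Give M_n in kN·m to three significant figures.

Tension: T = A_s f_y = 2110 × 500 = 1055000 N.
Try a within the flange: a = T/(0.85 f'_c b_f) = 1055000/(0.85 × 38 × 1090) = 29.97 mm.
Since a = 29.97 ≤ h_f = 135 mm, the stress block lies entirely in the flange; analyse as a rectangular beam of width b_f.
M_n = T(d − a/2) = 1055000 × (775 − 14.985) = 801.82 × 10⁶ N·mm.
M_n = 801.82 kN·m.

M_n ≈ 802 kN·m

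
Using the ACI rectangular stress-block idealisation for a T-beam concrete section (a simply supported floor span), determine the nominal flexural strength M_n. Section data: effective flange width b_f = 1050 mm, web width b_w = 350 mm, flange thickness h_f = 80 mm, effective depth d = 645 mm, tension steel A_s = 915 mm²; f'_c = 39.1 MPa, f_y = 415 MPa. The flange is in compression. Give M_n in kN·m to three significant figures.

M_n ≈ 243 kN·m

Tension: T = A_s f_y = 915 × 415 = 379725 N.
Try a within the flange: a = T/(0.85 f'_c b_f) = 379725/(0.85 × 39.1 × 1050) = 10.88 mm.
Since a = 10.88 ≤ h_f = 80 mm, the stress block lies entirely in the flange; analyse as a rectangular beam of width b_f.
M_n = T(d − a/2) = 379725 × (645 − 5.44) = 242.86 × 10⁶ N·mm.
M_n = 242.86 kN·m.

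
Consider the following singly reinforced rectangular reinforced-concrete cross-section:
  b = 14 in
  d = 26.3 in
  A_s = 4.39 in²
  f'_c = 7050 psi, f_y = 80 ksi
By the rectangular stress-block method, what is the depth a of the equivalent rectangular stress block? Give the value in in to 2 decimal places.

a ≈ 4.19 in

T = A_s f_y = 4.39 × 80 = 351.2 kips.
a = T/(0.85 f'_c b) = 351.2/(0.85 × 7.05 × 14) = 4.19 in.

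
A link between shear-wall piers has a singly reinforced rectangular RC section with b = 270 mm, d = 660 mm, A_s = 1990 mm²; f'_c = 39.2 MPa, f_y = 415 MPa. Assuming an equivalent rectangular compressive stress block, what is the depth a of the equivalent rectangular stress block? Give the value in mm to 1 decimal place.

T = A_s f_y = 1990 × 415 = 825850 N = 825.85 kN.
Setting C = 0.85 f'_c a b equal to T: a = 825850/(0.85 × 39.2 × 270) = 91.8 mm.

a ≈ 91.8 mm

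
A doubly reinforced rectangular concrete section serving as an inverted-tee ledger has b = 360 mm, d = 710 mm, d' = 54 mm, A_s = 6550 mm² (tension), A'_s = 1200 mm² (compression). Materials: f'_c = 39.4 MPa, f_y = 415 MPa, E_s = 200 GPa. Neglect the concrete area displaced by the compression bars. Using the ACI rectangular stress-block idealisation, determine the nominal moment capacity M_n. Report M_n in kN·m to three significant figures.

M_n ≈ 1700 kN·m

Assume both tension and compression steel yield.
Net tension couple steel: A_s − A'_s = 5350 mm².
a = (A_s − A'_s) f_y / (0.85 f'_c b) = 2220250/(0.85 × 39.4 × 360) = 184.16 mm.
c = a/β₁ = 184.16/0.769 = 239.48 mm; ε'_s = 0.003(c − d')/c = 0.0023 ≥ f_y/E_s = 0.0021, so compression steel does yield.
M_n = (A_s − A'_s) f_y (d − a/2) + A'_s f_y (d − d') = [2220250 × (710 − 92.08) + 498000 × (710 − 54)] × 10⁻⁶ = 1371.94 + 326.69 = 1698.63 kN·m.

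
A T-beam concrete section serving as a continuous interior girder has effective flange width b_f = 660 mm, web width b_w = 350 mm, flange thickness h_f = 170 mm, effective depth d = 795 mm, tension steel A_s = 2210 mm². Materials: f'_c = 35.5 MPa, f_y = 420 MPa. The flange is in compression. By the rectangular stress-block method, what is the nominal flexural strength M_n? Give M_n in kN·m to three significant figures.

M_n ≈ 716 kN·m

Tension: T = A_s f_y = 2210 × 420 = 928200 N.
Try a within the flange: a = T/(0.85 f'_c b_f) = 928200/(0.85 × 35.5 × 660) = 46.61 mm.
Since a = 46.61 ≤ h_f = 170 mm, the stress block lies entirely in the flange; analyse as a rectangular beam of width b_f.
M_n = T(d − a/2) = 928200 × (795 − 23.305) = 716.29 × 10⁶ N·mm.
M_n = 716.29 kN·m.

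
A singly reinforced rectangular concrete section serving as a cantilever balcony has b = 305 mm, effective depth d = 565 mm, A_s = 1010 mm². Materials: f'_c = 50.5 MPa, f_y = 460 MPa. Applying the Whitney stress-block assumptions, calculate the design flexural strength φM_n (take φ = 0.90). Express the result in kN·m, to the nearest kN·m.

φM_n ≈ 229 kN·m

T = A_s f_y = 1010 × 460 = 464600 N = 464.6 kN.
From C = T: a = T/(0.85 f'_c b) = 464600/(0.85 × 50.5 × 305) = 35.49 mm.
M_n = T(d − a/2) = 464.6 kN × (565 − 17.745) mm = 254.25 kN·m.
φM_n = 0.90 × 254.25 = 228.83 kN·m.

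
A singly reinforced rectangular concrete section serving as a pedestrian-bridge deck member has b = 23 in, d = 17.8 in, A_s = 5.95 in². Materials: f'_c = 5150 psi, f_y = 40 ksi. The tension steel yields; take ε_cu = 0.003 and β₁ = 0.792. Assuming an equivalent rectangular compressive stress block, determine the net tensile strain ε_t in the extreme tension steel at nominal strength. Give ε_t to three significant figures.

a = A_s f_y/(0.85 f'_c b) = 2.364 in.
β₁ = 0.792, so c = a/β₁ = 2.364/0.792 = 2.985 in.
From the linear strain diagram with ε_cu = 0.003: ε_t = 0.003 (d − c)/c = 0.003 × (17.8 − 2.985)/2.985 = 0.0149.
Since ε_t ≥ 0.005, the section is tension-controlled.

ε_t ≈ 0.0149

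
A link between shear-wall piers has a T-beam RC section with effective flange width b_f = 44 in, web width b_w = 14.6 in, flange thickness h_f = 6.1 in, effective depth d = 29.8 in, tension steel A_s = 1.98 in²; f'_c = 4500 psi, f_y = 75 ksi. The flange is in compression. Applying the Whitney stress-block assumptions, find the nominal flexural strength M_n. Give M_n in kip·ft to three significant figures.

Tension: T = A_s f_y = 1.98 × 75 = 148.5 kips.
Try a within the flange: a = T/(0.85 f'_c b_f) = 148.5/(0.85 × 4.5 × 44) = 0.882 in.
Since a = 0.882 ≤ h_f = 6.1 in, the stress block lies entirely in the flange; analyse as a rectangular beam of width b_f.
M_n = T(d − a/2) = 148.5 × (29.8 − 0.441) = 4359.8 kip·in.
M_n = 4359.8/12 = 363.32 kip·ft.

M_n ≈ 363 kip·ft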